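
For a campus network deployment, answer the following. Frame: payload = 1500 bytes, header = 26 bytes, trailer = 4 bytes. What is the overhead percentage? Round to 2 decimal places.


Given: payload = 1500 B, header = 26 B, trailer = 4 B
Overhead bytes = header + trailer = 26 + 4 = 30
Total frame = payload + overhead = 1500 + 30 = 1530
Overhead % = 30 / 1530 * 100 = 1.9608% -> 1.96% (2 dp)

1.96


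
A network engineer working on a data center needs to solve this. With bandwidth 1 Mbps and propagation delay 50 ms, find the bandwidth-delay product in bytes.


Given: bandwidth = 1 Mbps, delay = 50 ms
BDP in bits = 1 * 10^6 * 50 / 1000
BDP in bits = 50000
BDP in bytes = 50000 / 8 = 6250

6250


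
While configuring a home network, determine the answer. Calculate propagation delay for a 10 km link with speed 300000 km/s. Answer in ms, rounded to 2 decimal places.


Given: distance = 10 km, speed = 300000 km/s
Delay = distance / speed = 10 / 300000 seconds
Delay in ms = 10 * 1000 / 300000
Delay = 0.0333 ms
Rounded to 2 dp = 0.03 ms

0.03


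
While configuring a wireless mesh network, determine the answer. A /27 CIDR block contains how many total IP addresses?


Given: CIDR prefix /27
Host bits = 32 - 27 = 5
Total addresses = 2^5 = 32

32


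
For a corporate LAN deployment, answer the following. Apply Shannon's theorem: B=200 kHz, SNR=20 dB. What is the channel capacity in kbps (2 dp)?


Given: B = 200 kHz, SNR = 20 dB
SNR linear = 10^(20/10) = 100
1 + SNR = 101
log2(101) = 6.6582114828
C = 200 * 1000 * 6.6582114828 = 1331642.2966 bps
C = 1331.642297 kbps -> 1331.64 kbps (2 dp)

1331.64


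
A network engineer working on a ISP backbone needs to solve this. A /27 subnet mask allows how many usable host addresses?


Given: subnet mask /27
Host bits = 32 - 27 = 5
Total addresses = 2^5 = 32
Usable hosts = 32 - 2 (network + broadcast) = 30

30


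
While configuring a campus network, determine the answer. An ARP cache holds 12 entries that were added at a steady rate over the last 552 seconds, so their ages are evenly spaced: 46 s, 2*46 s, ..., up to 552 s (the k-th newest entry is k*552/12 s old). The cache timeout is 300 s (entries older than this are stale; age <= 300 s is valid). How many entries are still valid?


Ages are k * 552/12 s for k = 1..12 (spacing = 46.0000 s).
Entry k is valid iff k * 552/12 <= 300 iff k <= 12 * 300 / 552 = 6.5217
n_valid = floor(6.5217) = 6
(n_stale = 12 - 6 = 6)

6


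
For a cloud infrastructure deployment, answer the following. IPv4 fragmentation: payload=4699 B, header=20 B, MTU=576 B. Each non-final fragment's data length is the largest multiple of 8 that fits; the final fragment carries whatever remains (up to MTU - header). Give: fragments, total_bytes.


Max data per non-final fragment = floor((MTU - header)/8)*8 = floor((576 - 20)/8)*8 = floor(556/8)*8 = 552 B
Final fragment needs no 8-byte alignment: it can carry up to MTU - header = 556 B
Non-final fragments needed = ceil((payload - 556) / 552) = ceil(4143/552) = ceil(7.5054) = 8
Number of fragments = 8 + 1 = 9
Fragment sizes (data): 8 * 552 B + 283 B (last, 283 <= 556 OK)
Total bytes sent = payload + n_frags * header = 4699 + 9*20 = 4699 + 180 = 4879 B

9, 4879


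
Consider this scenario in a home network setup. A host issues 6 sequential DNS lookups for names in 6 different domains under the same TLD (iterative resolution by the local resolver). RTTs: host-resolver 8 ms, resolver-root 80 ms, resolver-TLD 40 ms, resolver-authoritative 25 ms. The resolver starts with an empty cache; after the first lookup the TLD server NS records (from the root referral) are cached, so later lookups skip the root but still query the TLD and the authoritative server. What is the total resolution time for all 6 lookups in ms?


Lookup 1 (cold cache): local + root + TLD + auth = 8 + 80 + 40 + 25 = 153 ms
Lookups 2..6 (TLD NS cached -> skip root; new domain -> still ask TLD and auth): local + TLD + auth = 8 + 40 + 25 = 73 ms each
Remaining 5 lookups: 5 * 73 = 365 ms
Total = 153 + 365 = 518 ms

518


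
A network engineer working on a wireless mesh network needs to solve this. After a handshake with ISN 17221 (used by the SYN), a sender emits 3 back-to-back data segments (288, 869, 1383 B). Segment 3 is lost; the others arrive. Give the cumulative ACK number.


SYN uses sequence number 17221; first data byte = ISN + 1 = 17222.
Segment 1: SEQ = 17222, len = 288 B, covers [17222, 17509]
Segment 2: SEQ = 17510, len = 869 B, covers [17510, 18378]
Segment 3: SEQ = 18379, len = 1383 B, covers [18379, 19761] [LOST]
In-order data received: bytes [17222, 18378] (segments 1..2).
Segment 3 missing -> gap begins at byte 18379.
Cumulative ACK = next expected in-order byte = 17222 + 288 + 869 = 18379

18379


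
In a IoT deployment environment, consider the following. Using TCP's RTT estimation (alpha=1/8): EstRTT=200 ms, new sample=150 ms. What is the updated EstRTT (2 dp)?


Given: EstRTT = 200 ms, SampleRTT = 150 ms, alpha = 1/8
New EstRTT = (1 - alpha) * EstRTT + alpha * SampleRTT
(7/8) * 200 = 175
(1/8) * 150 = 18.75
New EstRTT = 175 + 18.75 = 193.75 ms -> 193.75 ms (2 dp)

193.75


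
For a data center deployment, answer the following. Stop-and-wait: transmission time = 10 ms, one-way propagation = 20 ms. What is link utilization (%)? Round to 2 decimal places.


Given: Ttrans = 10 ms, Tprop = 20 ms
RTT = 2 * Tprop = 2 * 20 = 40 ms
U = Ttrans / (Ttrans + RTT)
U = 10 / (10 + 40)
U = 10 / 50 = 0.2
U% = 20.00%

20.00


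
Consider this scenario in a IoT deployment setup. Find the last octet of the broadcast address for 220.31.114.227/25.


Given: IP = 220.31.114.227, prefix = /25
Host bits = 32 - 25 = 7
Network last octet = 227 AND mask = 128
Host part size = 2^7 - 1 = 127
Broadcast last octet = 128 OR 127 = 255

255


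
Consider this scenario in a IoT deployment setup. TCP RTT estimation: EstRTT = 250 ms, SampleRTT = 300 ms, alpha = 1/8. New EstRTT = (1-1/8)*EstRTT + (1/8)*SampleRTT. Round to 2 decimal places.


Given: EstRTT = 250 ms, SampleRTT = 300 ms, alpha = 1/8
New EstRTT = (1 - alpha) * EstRTT + alpha * SampleRTT
(7/8) * 250 = 218.75
(1/8) * 300 = 37.5
New EstRTT = 218.75 + 37.5 = 256.25 ms -> 256.25 ms (2 dp)

256.25


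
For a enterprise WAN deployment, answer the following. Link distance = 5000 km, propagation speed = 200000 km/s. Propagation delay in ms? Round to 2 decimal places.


Given: distance = 5000 km, speed = 200000 km/s
Delay = distance / speed = 5000 / 200000 seconds
Delay in ms = 5000 * 1000 / 200000
Delay = 25.0000 ms
Rounded to 2 dp = 25.00 ms

25.00


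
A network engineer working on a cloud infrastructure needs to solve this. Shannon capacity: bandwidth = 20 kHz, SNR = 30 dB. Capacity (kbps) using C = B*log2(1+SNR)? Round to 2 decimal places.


Given: B = 20 kHz, SNR = 30 dB
SNR linear = 10^(30/10) = 1000
1 + SNR = 1001
log2(1001) = 9.9672262588
C = 20 * 1000 * 9.9672262588 = 199344.5252 bps
C = 199.344525 kbps -> 199.34 kbps (2 dp)

199.34


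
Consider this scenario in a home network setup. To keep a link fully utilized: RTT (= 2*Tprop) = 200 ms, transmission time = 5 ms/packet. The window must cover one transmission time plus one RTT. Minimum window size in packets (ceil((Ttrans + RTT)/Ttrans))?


Given: Ttrans = 5 ms, RTT = 200 ms (= 2 * Tprop, Tprop = 100 ms)
Time until first ACK returns = Ttrans + RTT = 5 + 200 = 205 ms
Need W * Ttrans >= Ttrans + RTT  ->  W >= (Ttrans + RTT) / Ttrans
(Ttrans + RTT) / Ttrans = 205 / 5 = 41
W_min = ceil(41) = 41

41


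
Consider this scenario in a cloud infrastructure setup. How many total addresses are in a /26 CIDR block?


Given: CIDR prefix /26
Host bits = 32 - 26 = 6
Total addresses = 2^6 = 64

64


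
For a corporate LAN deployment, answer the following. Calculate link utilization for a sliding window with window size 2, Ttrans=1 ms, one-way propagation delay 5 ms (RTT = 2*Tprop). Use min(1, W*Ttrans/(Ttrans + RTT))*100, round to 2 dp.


Given: W = 2, Ttrans = 1 ms, RTT = 10 ms (= 2 * Tprop, Tprop = 5 ms)
Cycle time = Ttrans + RTT = 1 + 10 = 11 ms (first packet sent until its ACK returns)
W * Ttrans = 2 * 1 = 2 ms of sending per cycle
W * Ttrans / (Ttrans + RTT) = 2 / 11 = 0.181818
U = min(1, 0.181818) = 0.181818
U% = 18.18%

18.18


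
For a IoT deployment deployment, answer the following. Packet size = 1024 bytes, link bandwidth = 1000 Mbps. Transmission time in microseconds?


Given: packet = 1024 bytes, bandwidth = 1000 Mbps
Packet in bits = 1024 * 8 = 8192 bits
Bandwidth = 1000 * 10^6 = 1000000000 bps
Time = 8192 / 1000000000 seconds
Time in us = 8192 * 10^6 / 1000000000 = 8.192

8.192


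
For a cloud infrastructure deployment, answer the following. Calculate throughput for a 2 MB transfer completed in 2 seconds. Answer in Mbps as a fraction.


Given: file = 2 MB, time = 2 s
File in Mb = 2 * 8 = 16 Mb
Throughput = 16 / 2 Mbps
Throughput = 8 Mbps

8


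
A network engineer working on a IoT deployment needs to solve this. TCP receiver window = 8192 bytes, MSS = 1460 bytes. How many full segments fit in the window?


Given: RWND = 8192 bytes, MSS = 1460 bytes
Full segments = floor(RWND / MSS)
Full segments = floor(8192 / 1460)
Full segments = floor(5.611) = 5

5


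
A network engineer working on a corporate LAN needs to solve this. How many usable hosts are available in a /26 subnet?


Given: subnet mask /26
Host bits = 32 - 26 = 6
Total addresses = 2^6 = 64
Usable hosts = 64 - 2 (network + broadcast) = 62

62


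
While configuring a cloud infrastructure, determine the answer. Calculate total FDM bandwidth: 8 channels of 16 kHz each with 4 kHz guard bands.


Given: 8 channels, 16 kHz each, guard = 4 kHz
Channel bandwidth = 8 * 16 = 128 kHz
Guard bands = 7 gaps * 4 kHz = 28 kHz
Total = 128 + 28 = 156 kHz

156


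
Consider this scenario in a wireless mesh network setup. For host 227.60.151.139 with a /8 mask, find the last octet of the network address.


Given: IP = 227.60.151.139, prefix = /8
Subnet mask = 255.0.0.0
Last octet of IP: 139
Last octet of mask: 0
Network last octet = 139 AND 0 = 0

0


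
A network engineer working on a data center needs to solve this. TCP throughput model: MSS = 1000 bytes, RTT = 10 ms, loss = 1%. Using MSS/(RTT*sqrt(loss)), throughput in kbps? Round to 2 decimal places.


Given: MSS = 1000 bytes, RTT = 10 ms, loss = 1%
RTT in seconds = 10 / 1000 = 0.01
Loss rate = 1% = 0.01
sqrt(loss) = sqrt(0.01) = 0.1
Throughput (bytes/s) = 1000 / (0.01 * 0.1) = 1000000.0000
Throughput (kbps) = 1000000.0000 * 8 / 1000 = 8000.000000 -> 8000.00 kbps (2 dp)

8000.00


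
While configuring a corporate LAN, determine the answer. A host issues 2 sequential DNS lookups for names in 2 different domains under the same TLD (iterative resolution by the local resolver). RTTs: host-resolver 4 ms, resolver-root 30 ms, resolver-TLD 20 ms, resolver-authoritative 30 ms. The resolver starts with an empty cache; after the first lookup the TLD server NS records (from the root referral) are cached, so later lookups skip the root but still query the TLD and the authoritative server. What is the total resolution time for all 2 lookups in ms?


Lookup 1 (cold cache): local + root + TLD + auth = 4 + 30 + 20 + 30 = 84 ms
Lookups 2..2 (TLD NS cached -> skip root; new domain -> still ask TLD and auth): local + TLD + auth = 4 + 20 + 30 = 54 ms each
Remaining 1 lookups: 1 * 54 = 54 ms
Total = 84 + 54 = 138 ms

138


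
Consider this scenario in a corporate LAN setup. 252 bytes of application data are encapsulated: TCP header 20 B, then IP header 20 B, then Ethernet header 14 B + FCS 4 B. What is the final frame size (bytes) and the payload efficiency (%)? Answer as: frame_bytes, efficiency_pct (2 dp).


TCP segment = 252 + 20 = 272 B
IP packet = 272 + 20 = 292 B
Ethernet frame = 292 + 14 + 4 = 310 B
Efficiency = app / frame = 252 / 310 = 0.812903 = 81.2903% -> 81.29% (2 dp)

310, 81.29


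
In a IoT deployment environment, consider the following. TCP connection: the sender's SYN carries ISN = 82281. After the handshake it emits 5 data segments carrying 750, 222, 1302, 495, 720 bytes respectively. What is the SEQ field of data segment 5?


The SYN occupies sequence number ISN = 82281, so the first data byte is ISN + 1 = 82282.
SEQ of data segment i = (ISN + 1) + sum of payload sizes of segments 1..i-1.
Segment 1: SEQ = 82282, payload = 750 bytes
Segment 2: SEQ = 83032, payload = 222 bytes
Segment 3: SEQ = 83254, payload = 1302 bytes
Segment 4: SEQ = 84556, payload = 495 bytes
Segment 5: SEQ = 85051, payload = 720 bytes
SEQ of segment 5 = 82282 + 750 + 222 + 1302 + 495 = 85051

85051


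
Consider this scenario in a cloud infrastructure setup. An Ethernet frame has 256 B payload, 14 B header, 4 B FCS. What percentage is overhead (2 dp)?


Given: payload = 256 B, header = 14 B, trailer = 4 B
Overhead bytes = header + trailer = 14 + 4 = 18
Total frame = payload + overhead = 256 + 18 = 274
Overhead % = 18 / 274 * 100 = 6.5693% -> 6.57% (2 dp)

6.57


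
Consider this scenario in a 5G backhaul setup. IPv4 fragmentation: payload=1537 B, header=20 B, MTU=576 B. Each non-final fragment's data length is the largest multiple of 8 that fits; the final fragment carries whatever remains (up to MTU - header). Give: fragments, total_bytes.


Max data per non-final fragment = floor((MTU - header)/8)*8 = floor((576 - 20)/8)*8 = floor(556/8)*8 = 552 B
Final fragment needs no 8-byte alignment: it can carry up to MTU - header = 556 B
Non-final fragments needed = ceil((payload - 556) / 552) = ceil(981/552) = ceil(1.7772) = 2
Number of fragments = 2 + 1 = 3
Fragment sizes (data): 2 * 552 B + 433 B (last, 433 <= 556 OK)
Total bytes sent = payload + n_frags * header = 1537 + 3*20 = 1537 + 60 = 1597 B

3, 1597


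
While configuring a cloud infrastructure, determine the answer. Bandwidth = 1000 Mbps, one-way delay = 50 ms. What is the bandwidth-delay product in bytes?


Given: bandwidth = 1000 Mbps, delay = 50 ms
BDP in bits = 1000 * 10^6 * 50 / 1000
BDP in bits = 50000000
BDP in bytes = 50000000 / 8 = 6250000

6250000


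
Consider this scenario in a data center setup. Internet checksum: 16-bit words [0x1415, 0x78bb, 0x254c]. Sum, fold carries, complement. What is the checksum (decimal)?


Given words: [0x1415, 0x78bb, 0x254c]
Step 1: Sum all words
Raw sum = 5141 + 30907 + 9548 = 45596
One's complement = ~45596 & 0xFFFF = 19939

19939


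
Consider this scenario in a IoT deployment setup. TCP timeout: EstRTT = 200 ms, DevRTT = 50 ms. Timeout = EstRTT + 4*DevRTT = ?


Given: EstRTT = 200 ms, DevRTT = 50 ms
Timeout = EstRTT + 4 * DevRTT
4 * DevRTT = 4 * 50 = 200
Timeout = 200 + 200 = 400 ms

400


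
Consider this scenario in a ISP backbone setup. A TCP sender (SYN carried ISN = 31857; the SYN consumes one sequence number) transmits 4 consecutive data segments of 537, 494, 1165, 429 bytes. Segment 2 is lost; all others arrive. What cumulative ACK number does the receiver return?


SYN uses sequence number 31857; first data byte = ISN + 1 = 31858.
Segment 1: SEQ = 31858, len = 537 B, covers [31858, 32394]
Segment 2: SEQ = 32395, len = 494 B, covers [32395, 32888] [LOST]
Segment 3: SEQ = 32889, len = 1165 B, covers [32889, 34053]
Segment 4: SEQ = 34054, len = 429 B, covers [34054, 34482]
In-order data received: bytes [31858, 32394] (segments 1..1).
Segment 2 missing -> gap begins at byte 32395; later segments buffered out of order.
Cumulative ACK = next expected in-order byte = 31858 + 537 = 32395

32395


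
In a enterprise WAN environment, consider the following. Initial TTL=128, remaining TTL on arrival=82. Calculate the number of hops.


Given: initial TTL = 128, received TTL = 82
Hops = initial TTL - received TTL
Hops = 128 - 82 = 46

46


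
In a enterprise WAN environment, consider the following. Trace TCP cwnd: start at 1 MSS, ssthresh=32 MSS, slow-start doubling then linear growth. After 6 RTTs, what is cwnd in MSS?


RTT 0: cwnd = 1 MSS (initial)
RTT 1: cwnd = 2 MSS (slow start, doubled)
RTT 2: cwnd = 4 MSS (slow start, doubled)
RTT 3: cwnd = 8 MSS (slow start, doubled)
RTT 4: cwnd = 16 MSS (slow start, doubled)
RTT 5: cwnd = 32 MSS (slow start, doubled)
RTT 6: cwnd = 33 MSS (congestion avoidance, +1)

33


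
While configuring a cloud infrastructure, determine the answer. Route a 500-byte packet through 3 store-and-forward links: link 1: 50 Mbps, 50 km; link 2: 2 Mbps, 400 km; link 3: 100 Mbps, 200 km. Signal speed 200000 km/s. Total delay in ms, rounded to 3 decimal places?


Packet = 500 bytes = 4000 bits. Store-and-forward: sum (t_trans + t_prop) per link.
Link 1: t_trans = 4000/(50*10^6) s = 0.0800 ms; t_prop = 50/200000 s = 0.2500 ms; subtotal = 0.3300 ms
Link 2: t_trans = 4000/(2*10^6) s = 2.0000 ms; t_prop = 400/200000 s = 2.0000 ms; subtotal = 4.0000 ms
Link 3: t_trans = 4000/(100*10^6) s = 0.0400 ms; t_prop = 200/200000 s = 1.0000 ms; subtotal = 1.0400 ms
End-to-end = 0.3300 + 4.0000 + 1.0400 = 5.3700 ms -> 5.370 ms (3 dp)

5.370


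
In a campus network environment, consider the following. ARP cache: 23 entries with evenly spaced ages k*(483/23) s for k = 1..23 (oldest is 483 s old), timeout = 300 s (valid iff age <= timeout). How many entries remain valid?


Ages are k * 483/23 s for k = 1..23 (spacing = 21.0000 s).
Entry k is valid iff k * 483/23 <= 300 iff k <= 23 * 300 / 483 = 14.2857
n_valid = floor(14.2857) = 14
(n_stale = 23 - 14 = 9)

14


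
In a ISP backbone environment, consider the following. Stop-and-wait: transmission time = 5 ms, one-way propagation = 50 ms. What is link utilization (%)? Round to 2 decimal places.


Given: Ttrans = 5 ms, Tprop = 50 ms
RTT = 2 * Tprop = 2 * 50 = 100 ms
U = Ttrans / (Ttrans + RTT)
U = 5 / (5 + 100)
U = 5 / 105 = 0.047619
U% = 4.76%

4.76


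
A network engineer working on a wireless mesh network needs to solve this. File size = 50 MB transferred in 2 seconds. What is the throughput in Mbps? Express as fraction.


Given: file = 50 MB, time = 2 s
File in Mb = 50 * 8 = 400 Mb
Throughput = 400 / 2 Mbps
Throughput = 200 Mbps

200


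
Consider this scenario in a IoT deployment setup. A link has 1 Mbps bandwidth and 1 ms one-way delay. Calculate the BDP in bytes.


Given: bandwidth = 1 Mbps, delay = 1 ms
BDP in bits = 1 * 10^6 * 1 / 1000
BDP in bits = 1000
BDP in bytes = 1000 / 8 = 125

125


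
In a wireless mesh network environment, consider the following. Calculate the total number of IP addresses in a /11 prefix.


Given: CIDR prefix /11
Host bits = 32 - 11 = 21
Total addresses = 2^21 = 2097152

2097152


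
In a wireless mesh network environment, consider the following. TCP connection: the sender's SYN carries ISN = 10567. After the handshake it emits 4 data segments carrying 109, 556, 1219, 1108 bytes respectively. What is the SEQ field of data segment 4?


The SYN occupies sequence number ISN = 10567, so the first data byte is ISN + 1 = 10568.
SEQ of data segment i = (ISN + 1) + sum of payload sizes of segments 1..i-1.
Segment 1: SEQ = 10568, payload = 109 bytes
Segment 2: SEQ = 10677, payload = 556 bytes
Segment 3: SEQ = 11233, payload = 1219 bytes
Segment 4: SEQ = 12452, payload = 1108 bytes
SEQ of segment 4 = 10568 + 109 + 556 + 1219 = 12452

12452


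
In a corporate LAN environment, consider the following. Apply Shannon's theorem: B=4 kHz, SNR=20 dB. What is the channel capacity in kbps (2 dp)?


Given: B = 4 kHz, SNR = 20 dB
SNR linear = 10^(20/10) = 100
1 + SNR = 101
log2(101) = 6.6582114828
C = 4 * 1000 * 6.6582114828 = 26632.8459 bps
C = 26.632846 kbps -> 26.63 kbps (2 dp)

26.63


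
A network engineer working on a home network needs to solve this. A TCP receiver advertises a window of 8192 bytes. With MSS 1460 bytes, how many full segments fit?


Given: RWND = 8192 bytes, MSS = 1460 bytes
Full segments = floor(RWND / MSS)
Full segments = floor(8192 / 1460)
Full segments = floor(5.611) = 5

5


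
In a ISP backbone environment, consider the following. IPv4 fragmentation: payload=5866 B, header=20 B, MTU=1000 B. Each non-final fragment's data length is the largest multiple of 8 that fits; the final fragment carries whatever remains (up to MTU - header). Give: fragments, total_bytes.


Max data per non-final fragment = floor((MTU - header)/8)*8 = floor((1000 - 20)/8)*8 = floor(980/8)*8 = 976 B
Final fragment needs no 8-byte alignment: it can carry up to MTU - header = 980 B
Non-final fragments needed = ceil((payload - 980) / 976) = ceil(4886/976) = ceil(5.0061) = 6
Number of fragments = 6 + 1 = 7
Fragment sizes (data): 6 * 976 B + 10 B (last, 10 <= 980 OK)
Total bytes sent = payload + n_frags * header = 5866 + 7*20 = 5866 + 140 = 6006 B

7, 6006


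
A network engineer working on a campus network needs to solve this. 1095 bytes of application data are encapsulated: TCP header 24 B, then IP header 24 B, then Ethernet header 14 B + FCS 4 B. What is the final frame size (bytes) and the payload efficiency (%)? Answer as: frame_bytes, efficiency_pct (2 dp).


TCP segment = 1095 + 24 = 1119 B
IP packet = 1119 + 24 = 1143 B
Ethernet frame = 1143 + 14 + 4 = 1161 B
Efficiency = app / frame = 1095 / 1161 = 0.943152 = 94.3152% -> 94.32% (2 dp)

1161, 94.32


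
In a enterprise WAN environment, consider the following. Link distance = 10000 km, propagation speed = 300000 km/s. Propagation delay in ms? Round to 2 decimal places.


Given: distance = 10000 km, speed = 300000 km/s
Delay = distance / speed = 10000 / 300000 seconds
Delay in ms = 10000 * 1000 / 300000
Delay = 33.3333 ms
Rounded to 2 dp = 33.33 ms

33.33


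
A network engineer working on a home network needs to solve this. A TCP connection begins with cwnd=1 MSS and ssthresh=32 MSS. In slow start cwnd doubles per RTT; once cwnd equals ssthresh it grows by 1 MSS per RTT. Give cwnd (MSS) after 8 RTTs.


RTT 0: cwnd = 1 MSS (initial)
RTT 1: cwnd = 2 MSS (slow start, doubled)
RTT 2: cwnd = 4 MSS (slow start, doubled)
RTT 3: cwnd = 8 MSS (slow start, doubled)
RTT 4: cwnd = 16 MSS (slow start, doubled)
RTT 5: cwnd = 32 MSS (slow start, doubled)
RTT 6: cwnd = 33 MSS (congestion avoidance, +1)
RTT 7: cwnd = 34 MSS (congestion avoidance, +1)
RTT 8: cwnd = 35 MSS (congestion avoidance, +1)

35


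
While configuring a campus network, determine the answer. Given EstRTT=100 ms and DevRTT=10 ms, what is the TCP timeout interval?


Given: EstRTT = 100 ms, DevRTT = 10 ms
Timeout = EstRTT + 4 * DevRTT
4 * DevRTT = 4 * 10 = 40
Timeout = 100 + 40 = 140 ms

140


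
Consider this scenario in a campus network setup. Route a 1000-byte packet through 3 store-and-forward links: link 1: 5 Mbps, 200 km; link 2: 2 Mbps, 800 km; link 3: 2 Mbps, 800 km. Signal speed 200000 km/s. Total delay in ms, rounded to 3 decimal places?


Packet = 1000 bytes = 8000 bits. Store-and-forward: sum (t_trans + t_prop) per link.
Link 1: t_trans = 8000/(5*10^6) s = 1.6000 ms; t_prop = 200/200000 s = 1.0000 ms; subtotal = 2.6000 ms
Link 2: t_trans = 8000/(2*10^6) s = 4.0000 ms; t_prop = 800/200000 s = 4.0000 ms; subtotal = 8.0000 ms
Link 3: t_trans = 8000/(2*10^6) s = 4.0000 ms; t_prop = 800/200000 s = 4.0000 ms; subtotal = 8.0000 ms
End-to-end = 2.6000 + 8.0000 + 8.0000 = 18.6000 ms -> 18.600 ms (3 dp)

18.600


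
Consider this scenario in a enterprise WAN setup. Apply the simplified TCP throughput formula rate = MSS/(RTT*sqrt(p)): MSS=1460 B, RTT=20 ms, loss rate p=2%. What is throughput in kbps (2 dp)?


Given: MSS = 1460 bytes, RTT = 20 ms, loss = 2%
RTT in seconds = 20 / 1000 = 0.02
Loss rate = 2% = 0.02
sqrt(loss) = sqrt(0.02) = 0.141421356237
Throughput (bytes/s) = 1460 / (0.02 * 0.141421356237) = 516187.9503
Throughput (kbps) = 516187.9503 * 8 / 1000 = 4129.503602 -> 4129.50 kbps (2 dp)

4129.50


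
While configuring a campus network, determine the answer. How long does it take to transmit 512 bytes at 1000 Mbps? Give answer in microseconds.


Given: packet = 512 bytes, bandwidth = 1000 Mbps
Packet in bits = 512 * 8 = 4096 bits
Bandwidth = 1000 * 10^6 = 1000000000 bps
Time = 4096 / 1000000000 seconds
Time in us = 4096 * 10^6 / 1000000000 = 4.096

4.096


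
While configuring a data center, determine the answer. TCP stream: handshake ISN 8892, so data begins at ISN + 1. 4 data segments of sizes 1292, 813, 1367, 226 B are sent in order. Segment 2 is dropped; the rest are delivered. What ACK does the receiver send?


SYN uses sequence number 8892; first data byte = ISN + 1 = 8893.
Segment 1: SEQ = 8893, len = 1292 B, covers [8893, 10184]
Segment 2: SEQ = 10185, len = 813 B, covers [10185, 10997] [LOST]
Segment 3: SEQ = 10998, len = 1367 B, covers [10998, 12364]
Segment 4: SEQ = 12365, len = 226 B, covers [12365, 12590]
In-order data received: bytes [8893, 10184] (segments 1..1).
Segment 2 missing -> gap begins at byte 10185; later segments buffered out of order.
Cumulative ACK = next expected in-order byte = 8893 + 1292 = 10185

10185


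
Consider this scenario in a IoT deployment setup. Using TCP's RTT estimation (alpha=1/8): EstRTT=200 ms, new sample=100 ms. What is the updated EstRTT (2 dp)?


Given: EstRTT = 200 ms, SampleRTT = 100 ms, alpha = 1/8
New EstRTT = (1 - alpha) * EstRTT + alpha * SampleRTT
(7/8) * 200 = 175
(1/8) * 100 = 12.5
New EstRTT = 175 + 12.5 = 187.5 ms -> 187.50 ms (2 dp)

187.50


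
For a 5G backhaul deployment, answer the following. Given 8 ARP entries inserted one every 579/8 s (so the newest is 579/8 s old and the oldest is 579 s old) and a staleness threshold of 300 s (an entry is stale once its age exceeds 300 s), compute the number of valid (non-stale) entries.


Ages are k * 579/8 s for k = 1..8 (spacing = 72.3750 s).
Entry k is valid iff k * 579/8 <= 300 iff k <= 8 * 300 / 579 = 4.1451
n_valid = floor(4.1451) = 4
(n_stale = 8 - 4 = 4)

4


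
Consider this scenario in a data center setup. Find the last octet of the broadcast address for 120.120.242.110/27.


Given: IP = 120.120.242.110, prefix = /27
Host bits = 32 - 27 = 5
Network last octet = 110 AND mask = 96
Host part size = 2^5 - 1 = 31
Broadcast last octet = 96 OR 31 = 127

127


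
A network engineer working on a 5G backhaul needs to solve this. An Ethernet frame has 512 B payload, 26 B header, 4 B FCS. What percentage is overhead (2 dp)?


Given: payload = 512 B, header = 26 B, trailer = 4 B
Overhead bytes = header + trailer = 26 + 4 = 30
Total frame = payload + overhead = 512 + 30 = 542
Overhead % = 30 / 542 * 100 = 5.5351% -> 5.54% (2 dp)

5.54


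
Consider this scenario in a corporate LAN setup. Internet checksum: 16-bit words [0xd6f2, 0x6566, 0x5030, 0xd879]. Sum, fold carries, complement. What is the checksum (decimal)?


Given words: [0xd6f2, 0x6566, 0x5030, 0xd879]
Step 1: Sum all words
Raw sum = 55026 + 25958 + 20528 + 55417 = 156929
Step 2: Fold carry: (25857 + 2) = 25859
One's complement = ~25859 & 0xFFFF = 39676

39676


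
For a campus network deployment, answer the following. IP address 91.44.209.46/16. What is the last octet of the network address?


Given: IP = 91.44.209.46, prefix = /16
Subnet mask = 255.255.0.0
Last octet of IP: 46
Last octet of mask: 0
Network last octet = 46 AND 0 = 0

0


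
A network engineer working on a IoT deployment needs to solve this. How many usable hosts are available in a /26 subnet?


Given: subnet mask /26
Host bits = 32 - 26 = 6
Total addresses = 2^6 = 64
Usable hosts = 64 - 2 (network + broadcast) = 62

62


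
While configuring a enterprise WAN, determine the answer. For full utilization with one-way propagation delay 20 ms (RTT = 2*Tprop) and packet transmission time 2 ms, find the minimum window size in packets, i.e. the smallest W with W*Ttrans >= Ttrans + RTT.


Given: Ttrans = 2 ms, RTT = 40 ms (= 2 * Tprop, Tprop = 20 ms)
Time until first ACK returns = Ttrans + RTT = 2 + 40 = 42 ms
Need W * Ttrans >= Ttrans + RTT  ->  W >= (Ttrans + RTT) / Ttrans
(Ttrans + RTT) / Ttrans = 42 / 2 = 21
W_min = ceil(21) = 21

21


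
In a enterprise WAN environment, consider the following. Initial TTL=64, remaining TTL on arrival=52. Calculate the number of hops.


Given: initial TTL = 64, received TTL = 52
Hops = initial TTL - received TTL
Hops = 64 - 52 = 12

12


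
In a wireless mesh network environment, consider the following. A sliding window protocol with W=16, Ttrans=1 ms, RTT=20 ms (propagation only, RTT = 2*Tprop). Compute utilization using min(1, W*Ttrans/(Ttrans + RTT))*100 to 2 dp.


Given: W = 16, Ttrans = 1 ms, RTT = 20 ms (= 2 * Tprop, Tprop = 10 ms)
Cycle time = Ttrans + RTT = 1 + 20 = 21 ms (first packet sent until its ACK returns)
W * Ttrans = 16 * 1 = 16 ms of sending per cycle
W * Ttrans / (Ttrans + RTT) = 16 / 21 = 0.761905
U = min(1, 0.761905) = 0.761905
U% = 76.19%

76.19


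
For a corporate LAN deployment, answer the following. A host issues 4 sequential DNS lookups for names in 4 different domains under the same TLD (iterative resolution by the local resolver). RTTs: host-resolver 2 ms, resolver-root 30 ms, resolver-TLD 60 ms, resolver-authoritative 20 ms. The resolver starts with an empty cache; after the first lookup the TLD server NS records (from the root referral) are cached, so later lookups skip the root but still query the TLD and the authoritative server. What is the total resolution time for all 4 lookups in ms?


Lookup 1 (cold cache): local + root + TLD + auth = 2 + 30 + 60 + 20 = 112 ms
Lookups 2..4 (TLD NS cached -> skip root; new domain -> still ask TLD and auth): local + TLD + auth = 2 + 60 + 20 = 82 ms each
Remaining 3 lookups: 3 * 82 = 246 ms
Total = 112 + 246 = 358 ms

358


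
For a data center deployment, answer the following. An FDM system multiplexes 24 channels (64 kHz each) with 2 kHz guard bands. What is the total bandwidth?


Given: 24 channels, 64 kHz each, guard = 2 kHz
Channel bandwidth = 24 * 64 = 1536 kHz
Guard bands = 23 gaps * 2 kHz = 46 kHz
Total = 1536 + 46 = 1582 kHz

1582


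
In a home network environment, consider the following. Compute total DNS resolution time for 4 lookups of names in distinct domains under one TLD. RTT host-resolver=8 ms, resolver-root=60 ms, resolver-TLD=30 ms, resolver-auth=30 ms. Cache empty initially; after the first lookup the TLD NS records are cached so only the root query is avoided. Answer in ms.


Lookup 1 (cold cache): local + root + TLD + auth = 8 + 60 + 30 + 30 = 128 ms
Lookups 2..4 (TLD NS cached -> skip root; new domain -> still ask TLD and auth): local + TLD + auth = 8 + 30 + 30 = 68 ms each
Remaining 3 lookups: 3 * 68 = 204 ms
Total = 128 + 204 = 332 ms

332


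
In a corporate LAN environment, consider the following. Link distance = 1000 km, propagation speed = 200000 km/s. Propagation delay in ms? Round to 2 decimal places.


Given: distance = 1000 km, speed = 200000 km/s
Delay = distance / speed = 1000 / 200000 seconds
Delay in ms = 1000 * 1000 / 200000
Delay = 5.0000 ms
Rounded to 2 dp = 5.00 ms

5.00


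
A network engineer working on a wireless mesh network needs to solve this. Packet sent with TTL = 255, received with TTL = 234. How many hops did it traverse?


Given: initial TTL = 255, received TTL = 234
Hops = initial TTL - received TTL
Hops = 255 - 234 = 21

21


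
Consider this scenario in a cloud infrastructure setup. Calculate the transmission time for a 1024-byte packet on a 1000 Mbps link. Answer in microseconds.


Given: packet = 1024 bytes, bandwidth = 1000 Mbps
Packet in bits = 1024 * 8 = 8192 bits
Bandwidth = 1000 * 10^6 = 1000000000 bps
Time = 8192 / 1000000000 seconds
Time in us = 8192 * 10^6 / 1000000000 = 8.192

8.192


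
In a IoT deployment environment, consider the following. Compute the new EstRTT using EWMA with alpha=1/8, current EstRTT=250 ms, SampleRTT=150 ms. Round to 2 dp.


Given: EstRTT = 250 ms, SampleRTT = 150 ms, alpha = 1/8
New EstRTT = (1 - alpha) * EstRTT + alpha * SampleRTT
(7/8) * 250 = 218.75
(1/8) * 150 = 18.75
New EstRTT = 218.75 + 18.75 = 237.5 ms -> 237.50 ms (2 dp)

237.50


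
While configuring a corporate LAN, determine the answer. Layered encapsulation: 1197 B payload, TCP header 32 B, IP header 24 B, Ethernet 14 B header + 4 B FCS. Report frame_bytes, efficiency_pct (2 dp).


TCP segment = 1197 + 32 = 1229 B
IP packet = 1229 + 24 = 1253 B
Ethernet frame = 1253 + 14 + 4 = 1271 B
Efficiency = app / frame = 1197 / 1271 = 0.941778 = 94.1778% -> 94.18% (2 dp)

1271, 94.18


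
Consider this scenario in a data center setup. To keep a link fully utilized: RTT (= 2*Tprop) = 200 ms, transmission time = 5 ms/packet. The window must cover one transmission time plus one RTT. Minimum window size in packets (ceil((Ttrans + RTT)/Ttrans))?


Given: Ttrans = 5 ms, RTT = 200 ms (= 2 * Tprop, Tprop = 100 ms)
Time until first ACK returns = Ttrans + RTT = 5 + 200 = 205 ms
Need W * Ttrans >= Ttrans + RTT  ->  W >= (Ttrans + RTT) / Ttrans
(Ttrans + RTT) / Ttrans = 205 / 5 = 41
W_min = ceil(41) = 41

41


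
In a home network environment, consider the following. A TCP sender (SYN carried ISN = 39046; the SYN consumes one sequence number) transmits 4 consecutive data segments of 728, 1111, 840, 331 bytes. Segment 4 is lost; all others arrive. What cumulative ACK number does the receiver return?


SYN uses sequence number 39046; first data byte = ISN + 1 = 39047.
Segment 1: SEQ = 39047, len = 728 B, covers [39047, 39774]
Segment 2: SEQ = 39775, len = 1111 B, covers [39775, 40885]
Segment 3: SEQ = 40886, len = 840 B, covers [40886, 41725]
Segment 4: SEQ = 41726, len = 331 B, covers [41726, 42056] [LOST]
In-order data received: bytes [39047, 41725] (segments 1..3).
Segment 4 missing -> gap begins at byte 41726.
Cumulative ACK = next expected in-order byte = 39047 + 728 + 1111 + 840 = 41726

41726


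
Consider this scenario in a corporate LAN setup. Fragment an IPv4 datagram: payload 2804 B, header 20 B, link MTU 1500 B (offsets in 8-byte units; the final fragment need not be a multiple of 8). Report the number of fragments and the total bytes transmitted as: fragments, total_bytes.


Max data per non-final fragment = floor((MTU - header)/8)*8 = floor((1500 - 20)/8)*8 = floor(1480/8)*8 = 1480 B
Final fragment needs no 8-byte alignment: it can carry up to MTU - header = 1480 B
Non-final fragments needed = ceil((payload - 1480) / 1480) = ceil(1324/1480) = ceil(0.8946) = 1
Number of fragments = 1 + 1 = 2
Fragment sizes (data): 1 * 1480 B + 1324 B (last, 1324 <= 1480 OK)
Total bytes sent = payload + n_frags * header = 2804 + 2*20 = 2804 + 40 = 2844 B

2, 2844


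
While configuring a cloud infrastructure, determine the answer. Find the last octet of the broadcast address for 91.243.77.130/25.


Given: IP = 91.243.77.130, prefix = /25
Host bits = 32 - 25 = 7
Network last octet = 130 AND mask = 128
Host part size = 2^7 - 1 = 127
Broadcast last octet = 128 OR 127 = 255

255


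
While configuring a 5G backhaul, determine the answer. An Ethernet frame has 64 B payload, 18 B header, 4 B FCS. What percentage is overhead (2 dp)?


Given: payload = 64 B, header = 18 B, trailer = 4 B
Overhead bytes = header + trailer = 18 + 4 = 22
Total frame = payload + overhead = 64 + 22 = 86
Overhead % = 22 / 86 * 100 = 25.5814% -> 25.58% (2 dp)

25.58


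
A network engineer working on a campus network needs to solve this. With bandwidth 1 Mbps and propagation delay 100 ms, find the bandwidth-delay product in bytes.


Given: bandwidth = 1 Mbps, delay = 100 ms
BDP in bits = 1 * 10^6 * 100 / 1000
BDP in bits = 100000
BDP in bytes = 100000 / 8 = 12500

12500


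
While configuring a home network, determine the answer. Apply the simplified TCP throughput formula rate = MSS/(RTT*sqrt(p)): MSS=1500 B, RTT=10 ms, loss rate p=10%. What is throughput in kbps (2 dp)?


Given: MSS = 1500 bytes, RTT = 10 ms, loss = 10%
RTT in seconds = 10 / 1000 = 0.01
Loss rate = 10% = 0.1
sqrt(loss) = sqrt(0.1) = 0.316227766017
Throughput (bytes/s) = 1500 / (0.01 * 0.316227766017) = 474341.6490
Throughput (kbps) = 474341.6490 * 8 / 1000 = 3794.733192 -> 3794.73 kbps (2 dp)

3794.73


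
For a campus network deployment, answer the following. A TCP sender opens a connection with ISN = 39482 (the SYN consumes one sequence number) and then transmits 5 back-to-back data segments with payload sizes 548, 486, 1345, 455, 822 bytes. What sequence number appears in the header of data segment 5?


The SYN occupies sequence number ISN = 39482, so the first data byte is ISN + 1 = 39483.
SEQ of data segment i = (ISN + 1) + sum of payload sizes of segments 1..i-1.
Segment 1: SEQ = 39483, payload = 548 bytes
Segment 2: SEQ = 40031, payload = 486 bytes
Segment 3: SEQ = 40517, payload = 1345 bytes
Segment 4: SEQ = 41862, payload = 455 bytes
Segment 5: SEQ = 42317, payload = 822 bytes
SEQ of segment 5 = 39483 + 548 + 486 + 1345 + 455 = 42317

42317


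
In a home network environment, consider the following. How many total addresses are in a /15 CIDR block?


Given: CIDR prefix /15
Host bits = 32 - 15 = 17
Total addresses = 2^17 = 131072

131072


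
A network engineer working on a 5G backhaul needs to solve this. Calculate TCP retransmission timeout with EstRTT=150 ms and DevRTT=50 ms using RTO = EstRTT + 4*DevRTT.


Given: EstRTT = 150 ms, DevRTT = 50 ms
Timeout = EstRTT + 4 * DevRTT
4 * DevRTT = 4 * 50 = 200
Timeout = 150 + 200 = 350 ms

350


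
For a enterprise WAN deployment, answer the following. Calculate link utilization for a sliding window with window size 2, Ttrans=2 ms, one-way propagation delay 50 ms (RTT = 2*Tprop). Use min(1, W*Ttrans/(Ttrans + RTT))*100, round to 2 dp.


Given: W = 2, Ttrans = 2 ms, RTT = 100 ms (= 2 * Tprop, Tprop = 50 ms)
Cycle time = Ttrans + RTT = 2 + 100 = 102 ms (first packet sent until its ACK returns)
W * Ttrans = 2 * 2 = 4 ms of sending per cycle
W * Ttrans / (Ttrans + RTT) = 4 / 102 = 0.039216
U = min(1, 0.039216) = 0.039216
U% = 3.92%

3.92


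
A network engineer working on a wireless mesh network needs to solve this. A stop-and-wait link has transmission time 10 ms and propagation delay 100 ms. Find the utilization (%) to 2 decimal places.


Given: Ttrans = 10 ms, Tprop = 100 ms
RTT = 2 * Tprop = 2 * 100 = 200 ms
U = Ttrans / (Ttrans + RTT)
U = 10 / (10 + 200)
U = 10 / 210 = 0.047619
U% = 4.76%

4.76


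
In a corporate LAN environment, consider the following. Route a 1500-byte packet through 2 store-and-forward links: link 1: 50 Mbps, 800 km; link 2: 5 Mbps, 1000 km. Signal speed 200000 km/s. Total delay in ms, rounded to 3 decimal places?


Packet = 1500 bytes = 12000 bits. Store-and-forward: sum (t_trans + t_prop) per link.
Link 1: t_trans = 12000/(50*10^6) s = 0.2400 ms; t_prop = 800/200000 s = 4.0000 ms; subtotal = 4.2400 ms
Link 2: t_trans = 12000/(5*10^6) s = 2.4000 ms; t_prop = 1000/200000 s = 5.0000 ms; subtotal = 7.4000 ms
End-to-end = 4.2400 + 7.4000 = 11.6400 ms -> 11.640 ms (3 dp)

11.640


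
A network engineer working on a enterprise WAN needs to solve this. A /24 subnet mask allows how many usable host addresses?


Given: subnet mask /24
Host bits = 32 - 24 = 8
Total addresses = 2^8 = 256
Usable hosts = 256 - 2 (network + broadcast) = 254

254


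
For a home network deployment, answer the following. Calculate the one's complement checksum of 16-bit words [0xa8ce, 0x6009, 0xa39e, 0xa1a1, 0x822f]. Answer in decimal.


Given words: [0xa8ce, 0x6009, 0xa39e, 0xa1a1, 0x822f]
Step 1: Sum all words
Raw sum = 43214 + 24585 + 41886 + 41377 + 33327 = 184389
Step 2: Fold carry: (53317 + 2) = 53319
One's complement = ~53319 & 0xFFFF = 12216

12216


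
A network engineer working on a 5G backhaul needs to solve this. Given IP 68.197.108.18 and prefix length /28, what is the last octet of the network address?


Given: IP = 68.197.108.18, prefix = /28
Subnet mask = 255.255.255.240
Last octet of IP: 18
Last octet of mask: 240
Network last octet = 18 AND 240 = 16

16


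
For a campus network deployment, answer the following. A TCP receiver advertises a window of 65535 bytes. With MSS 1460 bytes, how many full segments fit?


Given: RWND = 65535 bytes, MSS = 1460 bytes
Full segments = floor(RWND / MSS)
Full segments = floor(65535 / 1460)
Full segments = floor(44.887) = 44

44


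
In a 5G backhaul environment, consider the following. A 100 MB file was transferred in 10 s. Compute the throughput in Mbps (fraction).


Given: file = 100 MB, time = 10 s
File in Mb = 100 * 8 = 800 Mb
Throughput = 800 / 10 Mbps
Throughput = 80 Mbps

80
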